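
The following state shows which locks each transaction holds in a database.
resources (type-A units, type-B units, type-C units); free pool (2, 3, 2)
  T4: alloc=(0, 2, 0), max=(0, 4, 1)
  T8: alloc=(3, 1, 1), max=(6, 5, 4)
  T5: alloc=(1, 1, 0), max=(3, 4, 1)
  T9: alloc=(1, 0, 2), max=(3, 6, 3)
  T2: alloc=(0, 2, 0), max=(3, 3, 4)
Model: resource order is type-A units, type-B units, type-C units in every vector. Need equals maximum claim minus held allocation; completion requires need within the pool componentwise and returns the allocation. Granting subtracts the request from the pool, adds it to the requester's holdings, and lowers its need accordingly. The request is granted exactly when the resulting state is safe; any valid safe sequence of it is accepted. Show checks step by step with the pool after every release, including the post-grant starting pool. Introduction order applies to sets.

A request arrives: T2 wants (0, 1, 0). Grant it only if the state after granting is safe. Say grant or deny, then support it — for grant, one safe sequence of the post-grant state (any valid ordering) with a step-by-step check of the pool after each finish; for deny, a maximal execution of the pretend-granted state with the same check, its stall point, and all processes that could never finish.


DENY — the pretend-granted state is unsafe.
Key observation: after T4, T5 the pool peaks at (3, 5, 2), and each blocked process is short somewhere: T8 on type-C units; T9 on type-B units; T2 on type-C units.
Pretend the grant happened; the run T4, T5 goes as far as possible. Check, step by step:
  pool = (2, 2, 2)
  T4 needs (0, 2, 1) <= (2, 2, 2) -> finishes; pool += (0, 2, 0) = (2, 4, 2)
  T5 needs (2, 3, 1) <= (2, 4, 2) -> finishes; pool += (1, 1, 0) = (3, 5, 2)
  T8 still needs (3, 4, 3) but only (3, 5, 2) is free — short on type-C units
  T9 still needs (2, 6, 1) but only (3, 5, 2) is free — short on type-B units
  T2 still needs (3, 0, 4) but only (3, 5, 2) is free — short on type-C units
Post-grant, the permanently blocked set is T8, T9 and T2.


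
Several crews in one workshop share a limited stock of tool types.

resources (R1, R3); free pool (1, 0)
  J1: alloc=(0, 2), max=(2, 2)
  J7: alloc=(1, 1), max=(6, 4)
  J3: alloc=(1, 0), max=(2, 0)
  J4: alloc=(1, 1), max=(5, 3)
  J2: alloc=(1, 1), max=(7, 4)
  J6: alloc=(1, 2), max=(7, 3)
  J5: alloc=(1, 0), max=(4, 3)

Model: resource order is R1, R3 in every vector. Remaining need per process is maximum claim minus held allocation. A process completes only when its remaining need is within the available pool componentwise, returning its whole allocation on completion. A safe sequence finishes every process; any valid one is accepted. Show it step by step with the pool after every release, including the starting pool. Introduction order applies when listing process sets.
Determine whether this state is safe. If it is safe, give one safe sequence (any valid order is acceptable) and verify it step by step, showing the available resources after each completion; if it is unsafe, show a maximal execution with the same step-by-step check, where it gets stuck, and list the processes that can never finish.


UNSAFE.
Key observation: no order helps: past J3, J1, the free pool tops out at (2, 2), below what each blocked process needs in R1.
Going as far as possible: J3, J1; after that, nothing fits. Walking it through:
  pool = (1, 0)
  J3 needs (1, 0) <= (1, 0) -> finishes; pool += (1, 0) = (2, 0)
  J1 needs (2, 0) <= (2, 0) -> finishes; pool += (0, 2) = (2, 2)
  J7 cannot run: need (5, 3) vs free (2, 2) (insufficient R1 and R3)
  J4 cannot run: need (4, 2) vs free (2, 2) (insufficient R1)
  J2 cannot run: need (6, 3) vs free (2, 2) (insufficient R1 and R3)
  J6 cannot run: need (6, 1) vs free (2, 2) (insufficient R1)
  J5 cannot run: need (3, 3) vs free (2, 2) (insufficient R1 and R3)
Permanently blocked: J7, J4, J2, J6 and J5.


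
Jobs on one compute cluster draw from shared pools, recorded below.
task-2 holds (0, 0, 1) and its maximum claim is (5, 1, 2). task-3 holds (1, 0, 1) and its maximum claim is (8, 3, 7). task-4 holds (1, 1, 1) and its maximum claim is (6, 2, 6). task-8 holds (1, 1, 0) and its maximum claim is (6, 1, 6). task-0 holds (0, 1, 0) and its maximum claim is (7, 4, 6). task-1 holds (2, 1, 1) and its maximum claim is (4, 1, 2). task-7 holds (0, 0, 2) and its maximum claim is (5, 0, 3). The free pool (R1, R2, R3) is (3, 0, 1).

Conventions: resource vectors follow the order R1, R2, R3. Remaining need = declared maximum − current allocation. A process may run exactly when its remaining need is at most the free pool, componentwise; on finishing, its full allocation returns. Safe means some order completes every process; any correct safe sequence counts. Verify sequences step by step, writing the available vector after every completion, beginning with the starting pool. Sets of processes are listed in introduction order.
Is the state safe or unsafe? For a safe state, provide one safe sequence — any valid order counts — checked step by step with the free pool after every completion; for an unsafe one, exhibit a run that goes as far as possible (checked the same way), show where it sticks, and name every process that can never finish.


SAFE, for example via the order task-1, task-2, task-7, task-4, task-8, task-0, task-3.
Key observation: reading the order forward, task-1 is the first process whose need (2, 0, 1) meets the free pool (3, 0, 1) exactly on a resource it requests.
Walking it through:
  pool = (3, 0, 1)
  task-1: need (2, 0, 1) fits (3, 0, 1); releases (2, 1, 1), pool now (5, 1, 2)
  task-2: need (5, 1, 1) fits (5, 1, 2); releases (0, 0, 1), pool now (5, 1, 3)
  task-7: need (5, 0, 1) fits (5, 1, 3); releases (0, 0, 2), pool now (5, 1, 5)
  task-4: need (5, 1, 5) fits (5, 1, 5); releases (1, 1, 1), pool now (6, 2, 6)
  task-8: need (5, 0, 6) fits (6, 2, 6); releases (1, 1, 0), pool now (7, 3, 6)
  task-0: need (7, 3, 6) fits (7, 3, 6); releases (0, 1, 0), pool now (7, 4, 6)
  task-3: need (7, 3, 6) fits (7, 4, 6); releases (1, 0, 1), pool now (8, 4, 7)


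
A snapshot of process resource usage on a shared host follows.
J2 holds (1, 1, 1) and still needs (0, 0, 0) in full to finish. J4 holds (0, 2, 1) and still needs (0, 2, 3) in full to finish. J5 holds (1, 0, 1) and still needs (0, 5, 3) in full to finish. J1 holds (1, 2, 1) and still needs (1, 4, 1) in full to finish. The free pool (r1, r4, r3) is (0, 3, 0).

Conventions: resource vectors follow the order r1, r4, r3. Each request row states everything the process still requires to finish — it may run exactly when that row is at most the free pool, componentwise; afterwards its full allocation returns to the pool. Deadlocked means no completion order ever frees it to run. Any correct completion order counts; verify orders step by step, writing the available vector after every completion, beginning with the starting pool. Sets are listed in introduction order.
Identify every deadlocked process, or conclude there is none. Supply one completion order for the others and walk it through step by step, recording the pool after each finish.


The deadlocked set is J4 and J5.
Key observation: once J2, J1 finish, the pool peaks at (2, 6, 2) — and every remaining process still needs more r3 than that.
One completion order for the rest: J2, J1. Step-by-step check:
  pool = (0, 3, 0)
  run J2 (needs (0, 0, 0), free (0, 3, 0)); after release of (1, 1, 1) the pool is (1, 4, 1)
  run J1 (needs (1, 4, 1), free (1, 4, 1)); after release of (1, 2, 1) the pool is (2, 6, 2)
The stuck group stays short no matter what:
  J4 cannot run: need (0, 2, 3) vs free (2, 6, 2) (insufficient r3)
  J5 cannot run: need (0, 5, 3) vs free (2, 6, 2) (insufficient r3)


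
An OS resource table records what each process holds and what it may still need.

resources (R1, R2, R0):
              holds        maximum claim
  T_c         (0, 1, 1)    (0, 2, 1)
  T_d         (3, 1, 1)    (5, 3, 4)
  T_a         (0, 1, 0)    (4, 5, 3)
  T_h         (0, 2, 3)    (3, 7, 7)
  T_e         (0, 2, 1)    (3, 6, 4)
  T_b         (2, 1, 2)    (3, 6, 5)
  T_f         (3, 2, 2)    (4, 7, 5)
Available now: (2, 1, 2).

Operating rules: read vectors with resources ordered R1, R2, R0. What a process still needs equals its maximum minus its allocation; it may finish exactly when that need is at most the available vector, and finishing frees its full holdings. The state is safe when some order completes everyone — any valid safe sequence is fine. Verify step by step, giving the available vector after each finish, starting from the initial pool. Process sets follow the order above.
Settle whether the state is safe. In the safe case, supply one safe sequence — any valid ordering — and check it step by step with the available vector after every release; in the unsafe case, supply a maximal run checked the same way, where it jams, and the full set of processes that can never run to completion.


UNSAFE — no complete ordering exists.
Key observation: the wall is R2: completing T_c, T_d brings the pool only to (5, 3, 4), and all the rest need more.
Going as far as possible: T_c, T_d; after that, nothing fits. Step-by-step check:
  pool = (2, 1, 2)
  run T_c (needs (0, 1, 0), free (2, 1, 2)); after release of (0, 1, 1) the pool is (2, 2, 3)
  run T_d (needs (2, 2, 3), free (2, 2, 3)); after release of (3, 1, 1) the pool is (5, 3, 4)
  blocked: T_a wants (4, 4, 3), pool (5, 3, 4) — not enough R2
  blocked: T_h wants (3, 5, 4), pool (5, 3, 4) — not enough R2
  blocked: T_e wants (3, 4, 3), pool (5, 3, 4) — not enough R2
  blocked: T_b wants (1, 5, 3), pool (5, 3, 4) — not enough R2
  blocked: T_f wants (1, 5, 3), pool (5, 3, 4) — not enough R2
Permanently blocked: T_a, T_h, T_e, T_b and T_f.


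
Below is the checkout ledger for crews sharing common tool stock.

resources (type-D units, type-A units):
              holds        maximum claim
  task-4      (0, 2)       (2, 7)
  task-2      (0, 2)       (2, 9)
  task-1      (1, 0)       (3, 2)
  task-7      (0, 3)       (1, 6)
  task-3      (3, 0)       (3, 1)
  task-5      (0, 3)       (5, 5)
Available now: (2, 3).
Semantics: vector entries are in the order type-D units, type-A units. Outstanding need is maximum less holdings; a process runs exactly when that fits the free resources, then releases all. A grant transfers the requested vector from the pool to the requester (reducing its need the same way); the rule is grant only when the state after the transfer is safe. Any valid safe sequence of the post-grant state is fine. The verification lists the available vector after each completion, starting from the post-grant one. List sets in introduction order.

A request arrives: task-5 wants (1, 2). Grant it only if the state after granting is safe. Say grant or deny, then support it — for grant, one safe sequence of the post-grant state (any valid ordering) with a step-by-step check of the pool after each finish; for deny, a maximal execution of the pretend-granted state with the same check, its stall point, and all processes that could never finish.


GRANT: granting preserves safety; a valid post-grant sequence is task-3, task-5, task-1, task-7, task-4, task-2.
Key observation: after the grant the pool drops to (1, 1), which still lets task-3 finish first and unwind the rest.
Step-by-step check of the post-grant state:
  pool = (1, 1)
  task-3 needs (0, 1) <= (1, 1) -> finishes; pool += (3, 0) = (4, 1)
  task-5 needs (4, 0) <= (4, 1) -> finishes; pool += (1, 5) = (5, 6)
  task-1 needs (2, 2) <= (5, 6) -> finishes; pool += (1, 0) = (6, 6)
  task-7 needs (1, 3) <= (6, 6) -> finishes; pool += (0, 3) = (6, 9)
  task-4 needs (2, 5) <= (6, 9) -> finishes; pool += (0, 2) = (6, 11)
  task-2 needs (2, 7) <= (6, 11) -> finishes; pool += (0, 2) = (6, 13)


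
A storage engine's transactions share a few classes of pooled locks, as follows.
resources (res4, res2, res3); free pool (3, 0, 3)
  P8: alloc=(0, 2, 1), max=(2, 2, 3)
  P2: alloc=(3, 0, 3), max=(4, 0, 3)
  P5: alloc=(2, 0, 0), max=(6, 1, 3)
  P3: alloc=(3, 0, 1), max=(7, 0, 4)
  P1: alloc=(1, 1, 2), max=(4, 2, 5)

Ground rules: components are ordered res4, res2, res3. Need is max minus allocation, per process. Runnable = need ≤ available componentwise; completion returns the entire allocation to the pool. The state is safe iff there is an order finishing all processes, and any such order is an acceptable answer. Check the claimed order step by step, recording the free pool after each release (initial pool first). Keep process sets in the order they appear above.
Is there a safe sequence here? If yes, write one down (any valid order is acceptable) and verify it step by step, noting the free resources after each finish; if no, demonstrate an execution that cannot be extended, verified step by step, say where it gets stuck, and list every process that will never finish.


SAFE. One safe sequence: P8, P2, P1, P5, P3.
Key observation: every step clears its requested resources with room to spare; the minimum clearance is 1, first at P8 — (2, 0, 2) vs (3, 0, 3) free.
Step-by-step check:
  pool = (3, 0, 3)
  run P8 (needs (2, 0, 2), free (3, 0, 3)); after release of (0, 2, 1) the pool is (3, 2, 4)
  run P2 (needs (1, 0, 0), free (3, 2, 4)); after release of (3, 0, 3) the pool is (6, 2, 7)
  run P1 (needs (3, 1, 3), free (6, 2, 7)); after release of (1, 1, 2) the pool is (7, 3, 9)
  run P5 (needs (4, 1, 3), free (7, 3, 9)); after release of (2, 0, 0) the pool is (9, 3, 9)
  run P3 (needs (4, 0, 3), free (9, 3, 9)); after release of (3, 0, 1) the pool is (12, 3, 10)


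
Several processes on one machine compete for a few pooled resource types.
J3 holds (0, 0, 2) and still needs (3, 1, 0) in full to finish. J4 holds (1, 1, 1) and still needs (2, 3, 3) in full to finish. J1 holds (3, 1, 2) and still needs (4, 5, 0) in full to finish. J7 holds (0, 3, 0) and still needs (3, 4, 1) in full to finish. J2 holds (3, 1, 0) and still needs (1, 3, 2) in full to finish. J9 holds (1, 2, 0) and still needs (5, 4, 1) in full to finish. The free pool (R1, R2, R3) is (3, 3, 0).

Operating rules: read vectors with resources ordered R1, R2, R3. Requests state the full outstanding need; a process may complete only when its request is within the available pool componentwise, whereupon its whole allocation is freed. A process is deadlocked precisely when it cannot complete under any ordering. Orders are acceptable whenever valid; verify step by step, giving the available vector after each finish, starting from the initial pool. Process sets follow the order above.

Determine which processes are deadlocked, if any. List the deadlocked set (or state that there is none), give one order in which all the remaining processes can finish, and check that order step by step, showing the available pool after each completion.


The deadlocked set is empty.
Key observation: the pool covers J3 at once, and every later process fits after earlier releases.
The rest can finish in the order J3, J2, J9, J1, J4, J7. Verifying each step:
  pool = (3, 3, 0)
  J3 needs (3, 1, 0) <= (3, 3, 0) -> finishes; pool += (0, 0, 2) = (3, 3, 2)
  J2 needs (1, 3, 2) <= (3, 3, 2) -> finishes; pool += (3, 1, 0) = (6, 4, 2)
  J9 needs (5, 4, 1) <= (6, 4, 2) -> finishes; pool += (1, 2, 0) = (7, 6, 2)
  J1 needs (4, 5, 0) <= (7, 6, 2) -> finishes; pool += (3, 1, 2) = (10, 7, 4)
  J4 needs (2, 3, 3) <= (10, 7, 4) -> finishes; pool += (1, 1, 1) = (11, 8, 5)
  J7 needs (3, 4, 1) <= (11, 8, 5) -> finishes; pool += (0, 3, 0) = (11, 11, 5)


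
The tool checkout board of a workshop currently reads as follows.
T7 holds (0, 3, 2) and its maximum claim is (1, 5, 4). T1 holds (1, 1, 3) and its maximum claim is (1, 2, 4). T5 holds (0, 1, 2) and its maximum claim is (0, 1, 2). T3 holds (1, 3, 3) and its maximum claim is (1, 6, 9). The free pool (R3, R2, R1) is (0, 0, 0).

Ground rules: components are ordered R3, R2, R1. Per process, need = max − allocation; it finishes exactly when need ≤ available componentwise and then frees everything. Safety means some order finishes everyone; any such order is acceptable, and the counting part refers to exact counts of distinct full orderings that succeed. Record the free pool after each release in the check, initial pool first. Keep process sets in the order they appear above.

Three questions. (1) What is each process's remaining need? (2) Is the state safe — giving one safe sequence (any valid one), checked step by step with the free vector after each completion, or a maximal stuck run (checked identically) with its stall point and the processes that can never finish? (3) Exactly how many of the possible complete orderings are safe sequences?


(1) Outstanding need per process (order R3, R2, R1):
  T7: (1, 2, 2)
  T1: (0, 1, 1)
  T5: (0, 0, 0)
  T3: (0, 3, 6)
(2) SAFE, for example via the order T5, T1, T7, T3.
Key observation: T1 marks the first exact bind of the order: its need (0, 1, 1) fits the free (0, 1, 2) with zero slack on a requested resource.
Step-by-step check:
  pool = (0, 0, 0)
  T5 needs (0, 0, 0) <= (0, 0, 0) -> finishes; pool += (0, 1, 2) = (0, 1, 2)
  T1 needs (0, 1, 1) <= (0, 1, 2) -> finishes; pool += (1, 1, 3) = (1, 2, 5)
  T7 needs (1, 2, 2) <= (1, 2, 5) -> finishes; pool += (0, 3, 2) = (1, 5, 7)
  T3 needs (0, 3, 6) <= (1, 5, 7) -> finishes; pool += (1, 3, 3) = (2, 8, 10)
(3) Precisely 1 of the possible complete orderings is a safe sequence.


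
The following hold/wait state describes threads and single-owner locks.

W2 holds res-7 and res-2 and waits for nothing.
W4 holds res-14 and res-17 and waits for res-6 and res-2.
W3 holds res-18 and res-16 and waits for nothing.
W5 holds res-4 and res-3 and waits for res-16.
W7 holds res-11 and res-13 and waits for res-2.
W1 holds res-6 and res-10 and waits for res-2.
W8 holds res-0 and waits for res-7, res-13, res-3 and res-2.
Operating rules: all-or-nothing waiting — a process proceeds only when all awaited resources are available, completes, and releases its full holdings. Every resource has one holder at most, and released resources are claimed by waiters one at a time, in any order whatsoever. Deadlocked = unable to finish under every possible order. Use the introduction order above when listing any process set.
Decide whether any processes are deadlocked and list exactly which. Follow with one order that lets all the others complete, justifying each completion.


The deadlocked set is empty.
Key observation: all waits point, directly or indirectly, at processes that can finish, so nothing is permanently blocked.
A valid finishing order for the others: W2, W3, W7, W1, W5, W4, W8.
Step-by-step check:
  run W2 (it waits on nothing); releases res-7 and res-2
  run W3 (it waits on nothing); releases res-18 and res-16
  W7: everything it awaited (res-2) is free; runs, freeing res-11 and res-13
  W1: everything it awaited (res-2) is free; runs, freeing res-6 and res-10
  W5: everything it awaited (res-16) is free; runs, freeing res-4 and res-3
  W4: everything it awaited (res-6 and res-2) is free; runs, freeing res-14 and res-17
  W8: everything it awaited (res-7, res-13, res-3 and res-2) is free; runs, freeing res-0


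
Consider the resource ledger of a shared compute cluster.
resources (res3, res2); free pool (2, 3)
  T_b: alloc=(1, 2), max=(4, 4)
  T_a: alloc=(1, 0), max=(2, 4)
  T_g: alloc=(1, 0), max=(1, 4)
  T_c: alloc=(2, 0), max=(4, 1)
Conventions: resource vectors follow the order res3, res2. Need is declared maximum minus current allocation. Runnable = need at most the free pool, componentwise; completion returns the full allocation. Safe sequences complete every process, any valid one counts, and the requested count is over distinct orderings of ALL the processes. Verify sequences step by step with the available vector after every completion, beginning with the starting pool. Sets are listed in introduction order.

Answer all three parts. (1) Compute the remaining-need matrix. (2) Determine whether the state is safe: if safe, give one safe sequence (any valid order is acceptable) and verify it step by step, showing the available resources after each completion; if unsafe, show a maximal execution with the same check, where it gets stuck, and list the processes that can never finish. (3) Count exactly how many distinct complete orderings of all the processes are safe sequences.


(1) Remaining need (order res3, res2):
  T_b: (3, 2)
  T_a: (1, 4)
  T_g: (0, 4)
  T_c: (2, 1)
(2) SAFE. One safe sequence: T_c, T_b, T_g, T_a.
Key observation: reading the order forward, T_c is the first process whose need (2, 1) meets the free pool (2, 3) exactly on a resource it requests.
Step-by-step check:
  pool = (2, 3)
  run T_c (needs (2, 1), free (2, 3)); after release of (2, 0) the pool is (4, 3)
  run T_b (needs (3, 2), free (4, 3)); after release of (1, 2) the pool is (5, 5)
  run T_g (needs (0, 4), free (5, 5)); after release of (1, 0) the pool is (6, 5)
  run T_a (needs (1, 4), free (6, 5)); after release of (1, 0) the pool is (7, 5)
(3) Precisely 2 of the possible complete orderings are safe sequences.


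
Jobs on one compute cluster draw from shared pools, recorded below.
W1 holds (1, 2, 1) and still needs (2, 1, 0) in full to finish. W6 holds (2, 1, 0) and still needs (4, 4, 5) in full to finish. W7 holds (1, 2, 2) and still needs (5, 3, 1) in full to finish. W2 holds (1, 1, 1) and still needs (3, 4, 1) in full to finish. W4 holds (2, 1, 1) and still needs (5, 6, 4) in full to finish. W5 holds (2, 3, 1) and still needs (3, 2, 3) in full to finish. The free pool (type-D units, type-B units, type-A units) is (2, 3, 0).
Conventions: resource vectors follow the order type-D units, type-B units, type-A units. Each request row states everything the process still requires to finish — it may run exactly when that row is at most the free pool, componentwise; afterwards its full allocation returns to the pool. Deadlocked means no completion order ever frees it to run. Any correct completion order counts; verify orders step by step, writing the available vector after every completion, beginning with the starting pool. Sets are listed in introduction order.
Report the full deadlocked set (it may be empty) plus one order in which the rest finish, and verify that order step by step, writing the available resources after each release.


Deadlocked set: W6, W7, W4 and W5.
Key observation: after W1, W2 the pool peaks at (4, 6, 2), and each blocked process is short somewhere: W6 on type-A units; W7 on type-D units; W4 on type-D units, type-A units; W5 on type-A units.
The rest can finish in the order W1, W2. Walking it through:
  pool = (2, 3, 0)
  W1 needs (2, 1, 0) <= (2, 3, 0) -> finishes; pool += (1, 2, 1) = (3, 5, 1)
  W2 needs (3, 4, 1) <= (3, 5, 1) -> finishes; pool += (1, 1, 1) = (4, 6, 2)
The blocked processes can never fit:
  W6 cannot run: need (4, 4, 5) vs free (4, 6, 2) (insufficient type-A units)
  W7 cannot run: need (5, 3, 1) vs free (4, 6, 2) (insufficient type-D units)
  W4 cannot run: need (5, 6, 4) vs free (4, 6, 2) (insufficient type-D units and type-A units)
  W5 cannot run: need (3, 2, 3) vs free (4, 6, 2) (insufficient type-A units)


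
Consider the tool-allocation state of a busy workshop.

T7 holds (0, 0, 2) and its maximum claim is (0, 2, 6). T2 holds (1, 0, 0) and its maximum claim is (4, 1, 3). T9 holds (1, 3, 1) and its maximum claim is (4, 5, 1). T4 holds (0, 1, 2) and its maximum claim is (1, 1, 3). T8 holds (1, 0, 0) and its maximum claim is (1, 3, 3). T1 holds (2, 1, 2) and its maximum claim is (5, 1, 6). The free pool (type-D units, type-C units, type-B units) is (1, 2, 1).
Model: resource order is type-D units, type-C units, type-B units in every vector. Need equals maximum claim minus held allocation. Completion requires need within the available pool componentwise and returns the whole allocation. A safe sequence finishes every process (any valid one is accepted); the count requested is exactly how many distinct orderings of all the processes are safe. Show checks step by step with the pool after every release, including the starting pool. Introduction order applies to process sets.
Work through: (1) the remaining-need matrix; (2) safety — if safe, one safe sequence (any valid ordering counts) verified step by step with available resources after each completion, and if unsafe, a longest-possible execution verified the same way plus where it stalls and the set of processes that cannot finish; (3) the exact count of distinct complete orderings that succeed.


(1) Outstanding need per process (order type-D units, type-C units, type-B units):
  T7: (0, 2, 4)
  T2: (3, 1, 3)
  T9: (3, 2, 0)
  T4: (1, 0, 1)
  T8: (0, 3, 3)
  T1: (3, 0, 4)
(2) The state is UNSAFE.
Key observation: after T4, T8 the pool peaks at (2, 3, 3), and each blocked process is short somewhere: T7 on type-B units; T2 on type-D units; T9 on type-D units; T1 on type-D units, type-B units.
The run T4, T8 cannot be extended any further. Walking it through:
  pool = (1, 2, 1)
  T4: need (1, 0, 1) fits (1, 2, 1); releases (0, 1, 2), pool now (1, 3, 3)
  T8: need (0, 3, 3) fits (1, 3, 3); releases (1, 0, 0), pool now (2, 3, 3)
  blocked: T7 wants (0, 2, 4), pool (2, 3, 3) — not enough type-B units
  blocked: T2 wants (3, 1, 3), pool (2, 3, 3) — not enough type-D units
  blocked: T9 wants (3, 2, 0), pool (2, 3, 3) — not enough type-D units
  blocked: T1 wants (3, 0, 4), pool (2, 3, 3) — not enough type-D units and type-B units
Permanently blocked: T7, T2, T9 and T1.
(3) Precisely 0 of the possible complete orderings are safe sequences.


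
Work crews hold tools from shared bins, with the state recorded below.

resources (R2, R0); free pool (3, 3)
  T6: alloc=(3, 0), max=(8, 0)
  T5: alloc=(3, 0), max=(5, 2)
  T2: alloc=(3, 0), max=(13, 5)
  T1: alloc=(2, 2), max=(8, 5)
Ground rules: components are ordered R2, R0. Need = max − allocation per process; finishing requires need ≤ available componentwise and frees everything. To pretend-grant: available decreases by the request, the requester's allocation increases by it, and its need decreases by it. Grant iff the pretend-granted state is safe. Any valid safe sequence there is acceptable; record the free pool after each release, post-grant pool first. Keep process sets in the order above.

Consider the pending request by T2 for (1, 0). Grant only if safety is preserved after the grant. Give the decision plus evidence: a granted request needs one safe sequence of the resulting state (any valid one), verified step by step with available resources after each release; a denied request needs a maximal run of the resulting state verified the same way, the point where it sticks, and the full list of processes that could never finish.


GRANT: granting preserves safety; a valid post-grant sequence is T5, T6, T1, T2.
Key observation: (2, 3) free after granting still covers T5 first, and each release covers the next.
Check on the post-grant state, step by step:
  pool = (2, 3)
  run T5 (needs (2, 2), free (2, 3)); after release of (3, 0) the pool is (5, 3)
  run T6 (needs (5, 0), free (5, 3)); after release of (3, 0) the pool is (8, 3)
  run T1 (needs (6, 3), free (8, 3)); after release of (2, 2) the pool is (10, 5)
  run T2 (needs (9, 5), free (10, 5)); after release of (4, 0) the pool is (14, 5)


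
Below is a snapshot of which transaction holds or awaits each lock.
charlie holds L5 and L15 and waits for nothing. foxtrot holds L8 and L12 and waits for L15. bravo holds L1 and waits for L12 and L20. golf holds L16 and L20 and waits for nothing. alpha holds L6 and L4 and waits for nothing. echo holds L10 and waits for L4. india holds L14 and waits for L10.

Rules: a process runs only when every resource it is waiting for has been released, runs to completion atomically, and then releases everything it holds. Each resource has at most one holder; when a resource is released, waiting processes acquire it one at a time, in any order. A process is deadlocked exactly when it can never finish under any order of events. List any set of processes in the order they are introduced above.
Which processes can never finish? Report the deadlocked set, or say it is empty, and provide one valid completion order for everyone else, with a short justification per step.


Nothing here is deadlocked.
Key observation: every chain of waits terminates; starting from the processes that wait on nothing, all the rest unlock in turn.
One completion order for the rest: charlie, foxtrot, alpha, echo, golf, india, bravo.
Check, step by step:
  charlie waits on nothing -> runs at once and releases L5 and L15
  foxtrot: everything it awaited (L15) is free; runs, freeing L8 and L12
  alpha waits on nothing -> runs at once and releases L6 and L4
  echo: everything it awaited (L4) is free; runs, freeing L10
  golf waits on nothing -> runs at once and releases L16 and L20
  india: everything it awaited (L10) is free; runs, freeing L14
  bravo: everything it awaited (L12 and L20) is free; runs, freeing L1


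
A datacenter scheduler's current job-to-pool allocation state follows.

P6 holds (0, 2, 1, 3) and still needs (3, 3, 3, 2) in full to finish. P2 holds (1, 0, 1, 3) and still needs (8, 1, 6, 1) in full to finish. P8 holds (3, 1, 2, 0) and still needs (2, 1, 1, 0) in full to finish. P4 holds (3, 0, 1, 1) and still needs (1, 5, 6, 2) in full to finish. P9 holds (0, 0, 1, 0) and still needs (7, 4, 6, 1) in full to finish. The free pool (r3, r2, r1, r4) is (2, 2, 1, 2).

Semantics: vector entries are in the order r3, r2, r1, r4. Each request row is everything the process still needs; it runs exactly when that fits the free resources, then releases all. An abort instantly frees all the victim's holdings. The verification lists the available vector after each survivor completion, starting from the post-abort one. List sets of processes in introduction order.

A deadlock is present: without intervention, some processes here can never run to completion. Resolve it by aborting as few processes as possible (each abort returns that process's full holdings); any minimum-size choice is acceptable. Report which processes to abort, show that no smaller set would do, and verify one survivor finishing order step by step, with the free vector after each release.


Minimum abort set: P2 and P4.
Key observation: P9 was stuck for good until P2 and P4 gave back (4, 0, 2, 4); in the order shown it finishes at step 3.
No one abort is enough; case by case: P6 alone leaves P2 blocked (short on r3 and r1); P2 alone leaves P4 blocked (short on r1); P8 alone leaves P2 blocked (short on r3 and r1); P4 alone leaves P2 blocked (short on r1); P9 alone leaves P2 blocked (short on r3 and r1).
One survivor order: P8, P6, P9. Check, step by step (post-abort pool first):
  pool = (6, 2, 3, 6)
  P8: need (2, 1, 1, 0) fits (6, 2, 3, 6); releases (3, 1, 2, 0), pool now (9, 3, 5, 6)
  P6: need (3, 3, 3, 2) fits (9, 3, 5, 6); releases (0, 2, 1, 3), pool now (9, 5, 6, 9)
  P9: need (7, 4, 6, 1) fits (9, 5, 6, 9); releases (0, 0, 1, 0), pool now (9, 5, 7, 9)


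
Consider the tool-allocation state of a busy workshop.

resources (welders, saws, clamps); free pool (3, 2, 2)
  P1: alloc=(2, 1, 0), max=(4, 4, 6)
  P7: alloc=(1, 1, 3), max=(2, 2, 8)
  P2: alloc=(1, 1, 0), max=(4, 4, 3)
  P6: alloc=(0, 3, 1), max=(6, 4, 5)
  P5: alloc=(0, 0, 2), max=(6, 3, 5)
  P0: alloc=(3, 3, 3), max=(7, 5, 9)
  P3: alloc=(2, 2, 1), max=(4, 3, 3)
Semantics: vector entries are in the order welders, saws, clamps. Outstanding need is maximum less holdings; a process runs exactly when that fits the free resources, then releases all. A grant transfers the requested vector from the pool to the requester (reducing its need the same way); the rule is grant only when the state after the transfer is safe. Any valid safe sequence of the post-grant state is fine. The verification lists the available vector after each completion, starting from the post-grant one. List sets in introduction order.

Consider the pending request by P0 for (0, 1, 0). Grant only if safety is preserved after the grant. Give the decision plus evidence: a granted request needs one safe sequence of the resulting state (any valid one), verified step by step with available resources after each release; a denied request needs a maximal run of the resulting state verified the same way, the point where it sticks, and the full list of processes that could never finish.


GRANT: granting preserves safety; a valid post-grant sequence is P3, P2, P5, P6, P1, P7, P0.
Key observation: (3, 1, 2) free after granting still covers P3 first, and each release covers the next.
Check on the post-grant state, step by step:
  pool = (3, 1, 2)
  P3 needs (2, 1, 2) <= (3, 1, 2) -> finishes; pool += (2, 2, 1) = (5, 3, 3)
  P2 needs (3, 3, 3) <= (5, 3, 3) -> finishes; pool += (1, 1, 0) = (6, 4, 3)
  P5 needs (6, 3, 3) <= (6, 4, 3) -> finishes; pool += (0, 0, 2) = (6, 4, 5)
  P6 needs (6, 1, 4) <= (6, 4, 5) -> finishes; pool += (0, 3, 1) = (6, 7, 6)
  P1 needs (2, 3, 6) <= (6, 7, 6) -> finishes; pool += (2, 1, 0) = (8, 8, 6)
  P7 needs (1, 1, 5) <= (8, 8, 6) -> finishes; pool += (1, 1, 3) = (9, 9, 9)
  P0 needs (4, 1, 6) <= (9, 9, 9) -> finishes; pool += (3, 4, 3) = (12, 13, 12)


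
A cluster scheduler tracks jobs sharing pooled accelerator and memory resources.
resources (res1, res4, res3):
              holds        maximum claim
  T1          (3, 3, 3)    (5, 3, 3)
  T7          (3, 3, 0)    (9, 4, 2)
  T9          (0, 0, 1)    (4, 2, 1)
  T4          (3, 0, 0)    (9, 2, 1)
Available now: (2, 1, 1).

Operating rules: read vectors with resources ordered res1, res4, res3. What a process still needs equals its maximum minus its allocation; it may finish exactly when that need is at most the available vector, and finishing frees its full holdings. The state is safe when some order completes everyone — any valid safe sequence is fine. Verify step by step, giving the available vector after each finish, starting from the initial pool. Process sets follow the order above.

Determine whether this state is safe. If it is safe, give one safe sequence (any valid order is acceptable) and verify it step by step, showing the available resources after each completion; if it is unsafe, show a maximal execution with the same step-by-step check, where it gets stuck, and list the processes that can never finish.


The state is UNSAFE.
Key observation: no order helps: past T1, T9, the free pool tops out at (5, 4, 5), below what each blocked process needs in res1.
The run T1, T9 cannot be extended any further. Step-by-step check:
  pool = (2, 1, 1)
  T1: need (2, 0, 0) fits (2, 1, 1); releases (3, 3, 3), pool now (5, 4, 4)
  T9: need (4, 2, 0) fits (5, 4, 4); releases (0, 0, 1), pool now (5, 4, 5)
  T7 still needs (6, 1, 2) but only (5, 4, 5) is free — short on res1
  T4 still needs (6, 2, 1) but only (5, 4, 5) is free — short on res1
Never able to finish: T7 and T4.


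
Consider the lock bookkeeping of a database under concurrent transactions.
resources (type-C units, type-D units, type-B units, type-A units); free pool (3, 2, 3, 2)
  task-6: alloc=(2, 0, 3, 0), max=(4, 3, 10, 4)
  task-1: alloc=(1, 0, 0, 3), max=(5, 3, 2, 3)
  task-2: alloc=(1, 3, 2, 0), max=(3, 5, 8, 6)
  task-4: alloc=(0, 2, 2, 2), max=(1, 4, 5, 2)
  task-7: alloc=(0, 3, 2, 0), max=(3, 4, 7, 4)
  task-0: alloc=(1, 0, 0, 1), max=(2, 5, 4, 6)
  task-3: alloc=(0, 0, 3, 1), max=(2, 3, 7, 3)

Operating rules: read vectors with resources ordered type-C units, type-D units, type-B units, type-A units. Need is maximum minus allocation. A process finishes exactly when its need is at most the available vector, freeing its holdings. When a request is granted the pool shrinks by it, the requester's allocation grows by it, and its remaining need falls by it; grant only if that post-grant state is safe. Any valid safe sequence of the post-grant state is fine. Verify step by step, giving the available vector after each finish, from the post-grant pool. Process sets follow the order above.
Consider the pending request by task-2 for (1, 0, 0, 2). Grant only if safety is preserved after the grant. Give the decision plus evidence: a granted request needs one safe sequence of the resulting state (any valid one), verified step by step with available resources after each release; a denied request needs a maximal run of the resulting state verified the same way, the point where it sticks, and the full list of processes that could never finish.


DENY — the pretend-granted state is unsafe.
Key observation: after task-4, task-3 the pool peaks at (2, 4, 8, 3), and each blocked process is short somewhere: task-6 on type-A units; task-1 on type-C units; task-2 on type-A units; task-7 on type-C units, type-A units; task-0 on type-D units, type-A units.
Pretend the grant happened; the run task-4, task-3 goes as far as possible. Walking it through:
  pool = (2, 2, 3, 0)
  task-4 needs (1, 2, 3, 0) <= (2, 2, 3, 0) -> finishes; pool += (0, 2, 2, 2) = (2, 4, 5, 2)
  task-3 needs (2, 3, 4, 2) <= (2, 4, 5, 2) -> finishes; pool += (0, 0, 3, 1) = (2, 4, 8, 3)
  task-6 still needs (2, 3, 7, 4) but only (2, 4, 8, 3) is free — short on type-A units
  task-1 still needs (4, 3, 2, 0) but only (2, 4, 8, 3) is free — short on type-C units
  task-2 still needs (1, 2, 6, 4) but only (2, 4, 8, 3) is free — short on type-A units
  task-7 still needs (3, 1, 5, 4) but only (2, 4, 8, 3) is free — short on type-C units and type-A units
  task-0 still needs (1, 5, 4, 5) but only (2, 4, 8, 3) is free — short on type-D units and type-A units
Post-grant, the permanently blocked set is task-6, task-1, task-2, task-7 and task-0.


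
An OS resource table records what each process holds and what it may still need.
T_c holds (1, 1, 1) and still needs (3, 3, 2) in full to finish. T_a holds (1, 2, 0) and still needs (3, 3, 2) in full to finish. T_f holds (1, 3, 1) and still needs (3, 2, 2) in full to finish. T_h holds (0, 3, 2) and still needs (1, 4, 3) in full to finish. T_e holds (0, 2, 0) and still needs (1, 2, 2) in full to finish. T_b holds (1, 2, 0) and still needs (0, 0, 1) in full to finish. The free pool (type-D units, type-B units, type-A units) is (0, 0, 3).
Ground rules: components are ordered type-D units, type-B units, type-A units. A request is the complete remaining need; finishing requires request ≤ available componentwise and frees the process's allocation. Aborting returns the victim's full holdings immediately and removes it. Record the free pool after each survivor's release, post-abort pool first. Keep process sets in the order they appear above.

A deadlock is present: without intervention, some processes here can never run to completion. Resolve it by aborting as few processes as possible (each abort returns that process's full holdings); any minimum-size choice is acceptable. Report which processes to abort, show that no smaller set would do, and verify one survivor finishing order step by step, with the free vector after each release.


Minimum abort set: T_a and T_f.
Key observation: T_c was stuck for good until T_a and T_f gave back (2, 5, 1); in the order shown it finishes at step 4.
Why nothing smaller works — every single abort fails: T_c alone leaves T_a blocked (short on type-D units); T_a alone leaves T_c blocked (short on type-D units); T_f alone leaves T_c blocked (short on type-D units); T_h alone leaves T_c blocked (short on type-D units); T_e alone leaves T_c blocked (short on type-D units); T_b alone leaves T_c blocked (short on type-D units).
One survivor order: T_b, T_h, T_e, T_c. Walking it through (post-abort pool first):
  pool = (2, 5, 4)
  run T_b (needs (0, 0, 1), free (2, 5, 4)); after release of (1, 2, 0) the pool is (3, 7, 4)
  run T_h (needs (1, 4, 3), free (3, 7, 4)); after release of (0, 3, 2) the pool is (3, 10, 6)
  run T_e (needs (1, 2, 2), free (3, 10, 6)); after release of (0, 2, 0) the pool is (3, 12, 6)
  run T_c (needs (3, 3, 2), free (3, 12, 6)); after release of (1, 1, 1) the pool is (4, 13, 7)


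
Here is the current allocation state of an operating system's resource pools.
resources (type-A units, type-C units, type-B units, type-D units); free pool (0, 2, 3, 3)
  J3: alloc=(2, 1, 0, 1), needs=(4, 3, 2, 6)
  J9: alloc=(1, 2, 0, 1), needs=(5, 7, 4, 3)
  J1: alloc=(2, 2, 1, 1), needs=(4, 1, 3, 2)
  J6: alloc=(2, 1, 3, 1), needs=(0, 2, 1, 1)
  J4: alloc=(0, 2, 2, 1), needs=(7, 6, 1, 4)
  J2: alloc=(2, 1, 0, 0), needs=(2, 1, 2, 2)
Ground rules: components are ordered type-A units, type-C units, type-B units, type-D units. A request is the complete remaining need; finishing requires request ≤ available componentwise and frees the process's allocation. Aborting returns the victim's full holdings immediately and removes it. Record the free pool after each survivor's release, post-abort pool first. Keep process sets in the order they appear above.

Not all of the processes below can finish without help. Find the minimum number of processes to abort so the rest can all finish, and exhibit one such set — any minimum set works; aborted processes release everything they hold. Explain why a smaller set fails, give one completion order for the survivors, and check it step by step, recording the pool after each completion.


The answer: abort J4.
Key observation: J3 had no path to completion before; after the abort of J4 ((0, 2, 2, 1) returned), step 4 is where it fits.
No smaller set exists: with zero aborts the deadlock remains.
The survivors complete as J6, J2, J1, J3, J9. Check, step by step (starting from the post-abort pool):
  pool = (0, 4, 5, 4)
  J6: need (0, 2, 1, 1) fits (0, 4, 5, 4); releases (2, 1, 3, 1), pool now (2, 5, 8, 5)
  J2: need (2, 1, 2, 2) fits (2, 5, 8, 5); releases (2, 1, 0, 0), pool now (4, 6, 8, 5)
  J1: need (4, 1, 3, 2) fits (4, 6, 8, 5); releases (2, 2, 1, 1), pool now (6, 8, 9, 6)
  J3: need (4, 3, 2, 6) fits (6, 8, 9, 6); releases (2, 1, 0, 1), pool now (8, 9, 9, 7)
  J9: need (5, 7, 4, 3) fits (8, 9, 9, 7); releases (1, 2, 0, 1), pool now (9, 11, 9, 8)
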